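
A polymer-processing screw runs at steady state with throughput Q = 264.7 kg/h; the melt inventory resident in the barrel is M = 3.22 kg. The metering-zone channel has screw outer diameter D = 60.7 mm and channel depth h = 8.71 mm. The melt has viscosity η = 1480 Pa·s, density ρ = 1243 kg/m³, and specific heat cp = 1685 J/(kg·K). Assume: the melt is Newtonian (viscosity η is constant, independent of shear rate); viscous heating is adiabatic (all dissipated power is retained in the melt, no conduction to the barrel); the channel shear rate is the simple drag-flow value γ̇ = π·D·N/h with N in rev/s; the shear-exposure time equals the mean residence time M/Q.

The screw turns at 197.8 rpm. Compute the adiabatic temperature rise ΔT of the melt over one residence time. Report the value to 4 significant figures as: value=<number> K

Throughput in SI: Q_s = 264.7 kg/h ÷ 3600 s/h = 0.0735278 kg/s
Mean residence time: t_res = M/Q_s = 3.22 kg / 0.0735278 kg/s = 43.793 s
Convert to SI: D = 0.0607 m, h = 0.00871 m, N = 197.8/60 = 3.29667 rev/s
Shear rate: γ̇ = πDN/h = π·0.0607·3.29667/0.00871 = 72.1764 s⁻¹
ΔT = η·γ̇²·t_res / (ρ·cp) = 1480 · (72.1764)² · 43.793 / (1243 · 1685) = 161.208 K

value=161.2 K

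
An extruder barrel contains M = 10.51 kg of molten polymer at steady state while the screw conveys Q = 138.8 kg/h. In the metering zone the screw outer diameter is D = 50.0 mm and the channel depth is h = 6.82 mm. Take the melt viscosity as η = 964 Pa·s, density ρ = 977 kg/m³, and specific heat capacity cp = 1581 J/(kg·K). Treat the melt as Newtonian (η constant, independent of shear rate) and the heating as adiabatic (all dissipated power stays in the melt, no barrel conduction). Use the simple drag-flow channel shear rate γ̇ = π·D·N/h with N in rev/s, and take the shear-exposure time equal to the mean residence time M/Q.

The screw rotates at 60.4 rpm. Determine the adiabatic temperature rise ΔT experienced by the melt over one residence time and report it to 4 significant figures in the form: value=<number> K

value=91.46 K

Throughput in SI: Q_s = 138.8 kg/h ÷ 3600 s/h = 0.0385556 kg/s
t_res = M / Q_s = 10.51 ÷ 0.0385556 = 272.594 s
Convert to SI: D = 0.05 m, h = 0.00682 m, N = 60.4/60 = 1.00667 rev/s
γ̇ = π·D·N / h = π · 0.05 · 1.00667 / 0.00682 = 23.1858 s⁻¹
ΔT = η·γ̇²·t_res / (ρ·cp) = 964 · (23.1858)² · 272.594 / (977 · 1581) = 91.4553 K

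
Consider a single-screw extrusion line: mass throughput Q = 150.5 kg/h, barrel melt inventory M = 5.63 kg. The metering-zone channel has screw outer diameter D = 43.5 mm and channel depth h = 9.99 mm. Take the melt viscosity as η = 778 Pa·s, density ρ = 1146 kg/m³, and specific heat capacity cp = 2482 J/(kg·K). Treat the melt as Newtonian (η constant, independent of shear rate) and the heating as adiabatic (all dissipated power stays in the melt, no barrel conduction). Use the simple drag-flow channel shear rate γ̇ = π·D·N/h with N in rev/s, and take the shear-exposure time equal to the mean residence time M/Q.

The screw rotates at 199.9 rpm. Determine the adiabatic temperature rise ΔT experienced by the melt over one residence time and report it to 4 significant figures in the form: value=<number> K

value=76.51 K

Throughput in SI: Q_s = 150.5 kg/h ÷ 3600 s/h = 0.0418056 kg/s
t_res = M / Q_s = 5.63 ÷ 0.0418056 = 134.671 s
D = 43.5 mm = 0.0435 m;  h = 9.99 mm = 0.00999 m;  N = 199.9 rpm / 60 = 3.33167 rev/s
γ̇ = π D N / h = (π)(0.0435)(3.33167) / 0.00999 = 45.5759 s⁻¹
ΔT = η·γ̇²·t_res/(ρ·cp) = [778 × 45.5759² × 134.671] / [1146 × 2482] = 76.5135 K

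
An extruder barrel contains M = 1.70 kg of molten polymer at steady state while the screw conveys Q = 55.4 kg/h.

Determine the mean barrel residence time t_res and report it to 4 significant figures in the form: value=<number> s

value=110.5 s

Convert throughput: Q = 55.4 kg/h = 55.4/3600 = 0.0153889 kg/s
t_res = M / Q_s = 1.70 / 0.0153889 = 110.469 s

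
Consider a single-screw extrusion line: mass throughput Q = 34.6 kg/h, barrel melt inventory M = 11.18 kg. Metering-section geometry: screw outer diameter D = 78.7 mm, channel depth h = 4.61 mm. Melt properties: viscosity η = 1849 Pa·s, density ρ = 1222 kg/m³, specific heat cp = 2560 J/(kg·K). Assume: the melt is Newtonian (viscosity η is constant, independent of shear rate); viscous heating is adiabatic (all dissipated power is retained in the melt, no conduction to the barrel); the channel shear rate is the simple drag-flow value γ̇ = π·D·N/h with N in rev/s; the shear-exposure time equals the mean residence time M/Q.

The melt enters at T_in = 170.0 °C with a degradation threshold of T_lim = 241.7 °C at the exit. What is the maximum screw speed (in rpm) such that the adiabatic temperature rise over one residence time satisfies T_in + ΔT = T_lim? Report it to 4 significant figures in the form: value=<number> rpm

value=11.42 rpm

Q_s = Q / 3600 = 34.6 / 3600 = 0.00961111 kg/s
t_res = M / Q_s = 11.18 ÷ 0.00961111 = 1163.24 s
Geometry in SI: D = 78.7 mm → 0.0787 m, h = 4.61 mm → 0.00461 m
ΔT_a = T_lim − T_in = 241.7 °C − 170.0 °C = 71.7 K
γ̇_max² = ΔT_a·ρ·cp/(η·t_res) = 71.7·1222·2560/(1849·1163.24) = 104.286 s⁻²
γ̇_max = √104.286 = 10.212 s⁻¹
N_max = γ̇_max·h / (π·D) = 10.212 · 0.00461 / (π · 0.0787) = 0.19041 rev/s = 11.4246 rpm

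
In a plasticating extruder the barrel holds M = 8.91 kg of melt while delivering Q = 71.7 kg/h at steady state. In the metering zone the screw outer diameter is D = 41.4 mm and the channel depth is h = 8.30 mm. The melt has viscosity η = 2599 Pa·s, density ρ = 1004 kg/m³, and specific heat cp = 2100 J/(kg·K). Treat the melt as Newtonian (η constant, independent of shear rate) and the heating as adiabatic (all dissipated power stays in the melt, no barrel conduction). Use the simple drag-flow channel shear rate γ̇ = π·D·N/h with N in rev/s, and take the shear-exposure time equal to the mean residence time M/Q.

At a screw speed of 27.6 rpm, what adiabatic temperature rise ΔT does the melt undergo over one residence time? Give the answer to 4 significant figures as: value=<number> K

Q_s = Q / 3600 = 71.7 / 3600 = 0.0199167 kg/s
Mean residence time: t_res = M/Q_s = 8.91 kg / 0.0199167 kg/s = 447.364 s
D = 41.4 mm = 0.0414 m;  h = 8.30 mm = 0.0083 m;  N = 27.6 rpm / 60 = 0.46 rev/s
γ̇ = π D N / h = (π)(0.0414)(0.46) / 0.0083 = 7.20825 s⁻¹
Adiabatic rise: ΔT = η γ̇² t_res / (ρ cp) = 2599·(7.20825)²·447.364 / (1004·2100) = 28.6533 K

value=28.65 K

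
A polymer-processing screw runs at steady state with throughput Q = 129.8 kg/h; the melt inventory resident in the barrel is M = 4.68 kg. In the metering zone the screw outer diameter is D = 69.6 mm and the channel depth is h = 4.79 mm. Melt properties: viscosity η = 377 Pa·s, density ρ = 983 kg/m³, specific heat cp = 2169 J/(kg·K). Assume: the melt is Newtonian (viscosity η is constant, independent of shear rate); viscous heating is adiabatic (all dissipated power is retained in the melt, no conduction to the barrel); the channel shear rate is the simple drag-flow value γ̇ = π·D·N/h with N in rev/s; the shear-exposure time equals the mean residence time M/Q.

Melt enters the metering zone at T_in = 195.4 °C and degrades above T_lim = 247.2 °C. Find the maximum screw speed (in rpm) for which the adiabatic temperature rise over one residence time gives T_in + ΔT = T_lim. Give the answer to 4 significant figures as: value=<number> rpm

value=62.44 rpm

Q_s = Q / 3600 = 129.8 / 3600 = 0.0360556 kg/s
Mean residence time: t_res = M/Q_s = 4.68 kg / 0.0360556 kg/s = 129.8 s
Convert to metres: D = 0.0696 m, h = 0.00479 m
ΔT_a = T_lim − T_in = 247.2 °C − 195.4 °C = 51.8 K
γ̇_max² = ΔT_a·ρ·cp/(η·t_res) = 51.8·983·2169/(377·129.8) = 2256.98 s⁻²
γ̇_max = √2256.98 = 47.5077 s⁻¹
N_max = γ̇_max·h / (π·D) = 47.5077 · 0.00479 / (π · 0.0696) = 1.04074 rev/s = 62.4441 rpm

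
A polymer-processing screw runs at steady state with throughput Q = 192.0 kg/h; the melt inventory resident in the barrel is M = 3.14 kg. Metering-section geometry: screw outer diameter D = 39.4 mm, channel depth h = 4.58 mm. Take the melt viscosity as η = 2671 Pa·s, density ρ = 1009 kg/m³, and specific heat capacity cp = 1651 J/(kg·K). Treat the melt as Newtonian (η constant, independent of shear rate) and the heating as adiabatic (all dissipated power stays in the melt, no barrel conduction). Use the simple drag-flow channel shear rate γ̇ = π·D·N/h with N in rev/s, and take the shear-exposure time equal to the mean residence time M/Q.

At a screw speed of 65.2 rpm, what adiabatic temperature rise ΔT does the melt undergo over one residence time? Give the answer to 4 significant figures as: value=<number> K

value=81.42 K

Throughput in SI: Q_s = 192.0 kg/h ÷ 3600 s/h = 0.0533333 kg/s
t_res = M / Q_s = 3.14 / 0.0533333 = 58.875 s
D = 39.4 mm = 0.0394 m;  h = 4.58 mm = 0.00458 m;  N = 65.2 rpm / 60 = 1.08667 rev/s
γ̇ = π·D·N / h = π · 0.0394 · 1.08667 / 0.00458 = 29.3682 s⁻¹
Adiabatic rise: ΔT = η γ̇² t_res / (ρ cp) = 2671·(29.3682)²·58.875 / (1009·1651) = 81.418 K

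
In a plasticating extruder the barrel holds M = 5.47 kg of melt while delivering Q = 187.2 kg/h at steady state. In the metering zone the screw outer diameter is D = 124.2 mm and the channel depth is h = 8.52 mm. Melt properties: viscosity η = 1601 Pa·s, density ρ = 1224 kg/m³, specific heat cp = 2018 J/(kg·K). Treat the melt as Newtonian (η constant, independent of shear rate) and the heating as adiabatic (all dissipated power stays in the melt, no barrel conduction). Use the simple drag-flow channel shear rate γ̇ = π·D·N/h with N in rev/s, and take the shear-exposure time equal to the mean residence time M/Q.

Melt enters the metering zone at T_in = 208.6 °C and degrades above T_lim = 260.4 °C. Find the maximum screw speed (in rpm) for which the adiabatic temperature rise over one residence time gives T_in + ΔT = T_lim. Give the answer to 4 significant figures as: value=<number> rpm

Q_s = Q / 3600 = 187.2 / 3600 = 0.052 kg/s
Mean residence time: t_res = M/Q_s = 5.47 kg / 0.052 kg/s = 105.192 s
D = 124.2 mm = 0.1242 m;  h = 8.52 mm = 0.00852 m
Allowable rise: ΔT_a = T_lim − T_in = 260.4 − 208.6 = 51.8 K
γ̇_max² = ΔT_a·ρ·cp/(η·t_res) = 51.8·1224·2018/(1601·105.192) = 759.726 s⁻²
Take the square root: γ̇_max = √(759.726) = 27.5631 s⁻¹
N_max = γ̇_max h / (πD) = 27.5631·0.00852/(π·0.1242) = 0.601862 rev/s → ×60 = 36.1117 rpm

value=36.11 rpm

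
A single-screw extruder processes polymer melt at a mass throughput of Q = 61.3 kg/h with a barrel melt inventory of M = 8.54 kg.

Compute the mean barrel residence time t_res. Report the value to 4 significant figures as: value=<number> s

value=501.5 s

Convert throughput: Q = 61.3 kg/h = 61.3/3600 = 0.0170278 kg/s
t_res = M / Q_s = 8.54 / 0.0170278 = 501.533 s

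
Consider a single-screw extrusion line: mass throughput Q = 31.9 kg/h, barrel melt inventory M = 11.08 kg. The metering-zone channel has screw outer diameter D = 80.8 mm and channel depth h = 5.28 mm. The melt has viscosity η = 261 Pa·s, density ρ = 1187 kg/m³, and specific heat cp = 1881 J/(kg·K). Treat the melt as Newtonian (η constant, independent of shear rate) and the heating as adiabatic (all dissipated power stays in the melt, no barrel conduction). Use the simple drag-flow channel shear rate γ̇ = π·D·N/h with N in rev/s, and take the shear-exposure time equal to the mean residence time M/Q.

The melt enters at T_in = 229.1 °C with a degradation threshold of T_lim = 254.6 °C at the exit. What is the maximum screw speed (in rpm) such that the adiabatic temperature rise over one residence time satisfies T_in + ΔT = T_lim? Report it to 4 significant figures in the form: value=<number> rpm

value=16.48 rpm

Convert throughput: Q = 31.9 kg/h = 31.9/3600 = 0.00886111 kg/s
t_res = M / Q_s = 11.08 / 0.00886111 = 1250.41 s
Geometry in SI: D = 80.8 mm → 0.0808 m, h = 5.28 mm → 0.00528 m
Allowable rise: ΔT_a = T_lim − T_in = 254.6 − 229.1 = 25.5 K
γ̇_max² = ΔT_a·ρ·cp/(η·t_res) = 25.5·1187·1881/(261·1250.41) = 174.457 s⁻²
γ̇_max = √174.457 = 13.2082 s⁻¹
Solve γ̇ = πDN/h for N: N_max = γ̇_max·h/(π·D) = 13.2082 × 0.00528 / (π × 0.0808) = 0.274737 rev/s = 16.4842 rpm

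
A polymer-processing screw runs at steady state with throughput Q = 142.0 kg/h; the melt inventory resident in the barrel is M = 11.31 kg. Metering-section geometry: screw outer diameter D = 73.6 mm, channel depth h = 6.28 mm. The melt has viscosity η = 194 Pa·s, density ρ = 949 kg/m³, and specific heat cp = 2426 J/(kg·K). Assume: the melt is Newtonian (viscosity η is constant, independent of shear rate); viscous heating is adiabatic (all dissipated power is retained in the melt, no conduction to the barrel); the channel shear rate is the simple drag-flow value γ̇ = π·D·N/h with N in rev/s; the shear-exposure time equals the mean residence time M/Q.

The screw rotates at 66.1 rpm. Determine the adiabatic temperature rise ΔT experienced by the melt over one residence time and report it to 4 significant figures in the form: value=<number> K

Throughput in SI: Q_s = 142.0 kg/h ÷ 3600 s/h = 0.0394444 kg/s
t_res = M / Q_s = 11.31 ÷ 0.0394444 = 286.732 s
D = 73.6 mm = 0.0736 m;  h = 6.28 mm = 0.00628 m;  N = 66.1 rpm / 60 = 1.10167 rev/s
γ̇ = π D N / h = (π)(0.0736)(1.10167) / 0.00628 = 40.5619 s⁻¹
ΔT = η·γ̇²·t_res / (ρ·cp) = 194 · (40.5619)² · 286.732 / (949 · 2426) = 39.7519 K

value=39.75 K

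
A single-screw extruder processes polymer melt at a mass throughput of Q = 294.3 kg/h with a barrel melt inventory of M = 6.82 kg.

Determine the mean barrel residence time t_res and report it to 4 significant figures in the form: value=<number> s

value=83.43 s

Q_s = Q / 3600 = 294.3 / 3600 = 0.08175 kg/s
Mean residence time: t_res = M/Q_s = 6.82 kg / 0.08175 kg/s = 83.4251 s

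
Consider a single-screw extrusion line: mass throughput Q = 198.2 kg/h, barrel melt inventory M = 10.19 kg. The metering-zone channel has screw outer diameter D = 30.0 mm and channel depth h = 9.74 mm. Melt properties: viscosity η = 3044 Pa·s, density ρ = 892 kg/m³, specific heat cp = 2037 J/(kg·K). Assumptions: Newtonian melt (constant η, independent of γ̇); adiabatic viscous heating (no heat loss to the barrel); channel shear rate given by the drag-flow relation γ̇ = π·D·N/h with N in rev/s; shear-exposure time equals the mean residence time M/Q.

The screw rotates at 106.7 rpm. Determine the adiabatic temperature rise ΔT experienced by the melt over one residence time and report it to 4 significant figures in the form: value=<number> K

value=91.81 K

Q_s = Q / 3600 = 198.2 / 3600 = 0.0550556 kg/s
t_res = M / Q_s = 10.19 ÷ 0.0550556 = 185.086 s
Convert to SI: D = 0.03 m, h = 0.00974 m, N = 106.7/60 = 1.77833 rev/s
γ̇ = π D N / h = (π)(0.03)(1.77833) / 0.00974 = 17.2078 s⁻¹
ΔT = η·γ̇²·t_res/(ρ·cp) = [3044 × 17.2078² × 185.086] / [892 × 2037] = 91.8148 K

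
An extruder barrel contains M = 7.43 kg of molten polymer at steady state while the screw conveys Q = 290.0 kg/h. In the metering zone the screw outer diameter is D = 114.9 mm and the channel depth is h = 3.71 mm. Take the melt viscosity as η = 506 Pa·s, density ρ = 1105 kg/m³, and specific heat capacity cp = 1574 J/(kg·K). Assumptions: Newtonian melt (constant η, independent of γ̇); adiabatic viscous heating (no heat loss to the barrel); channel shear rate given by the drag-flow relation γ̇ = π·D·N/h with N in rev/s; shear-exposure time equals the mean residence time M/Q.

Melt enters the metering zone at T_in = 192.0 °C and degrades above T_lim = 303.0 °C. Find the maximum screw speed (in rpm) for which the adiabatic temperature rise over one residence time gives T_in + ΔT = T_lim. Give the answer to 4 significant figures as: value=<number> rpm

Q_s = Q / 3600 = 290.0 / 3600 = 0.0805556 kg/s
Mean residence time: t_res = M/Q_s = 7.43 kg / 0.0805556 kg/s = 92.2345 s
Convert to metres: D = 0.1149 m, h = 0.00371 m
Allowable rise: ΔT_a = T_lim − T_in = 303.0 − 192.0 = 111 K
γ̇_max² = ΔT_a·ρ·cp / (η·t_res) = [111 × 1105 × 1574] / [506 × 92.2345] = 4136.62 s⁻²
Take the square root: γ̇_max = √(4136.62) = 64.3166 s⁻¹
Solve γ̇ = πDN/h for N: N_max = γ̇_max·h/(π·D) = 64.3166 × 0.00371 / (π × 0.1149) = 0.661039 rev/s = 39.6623 rpm

value=39.66 rpm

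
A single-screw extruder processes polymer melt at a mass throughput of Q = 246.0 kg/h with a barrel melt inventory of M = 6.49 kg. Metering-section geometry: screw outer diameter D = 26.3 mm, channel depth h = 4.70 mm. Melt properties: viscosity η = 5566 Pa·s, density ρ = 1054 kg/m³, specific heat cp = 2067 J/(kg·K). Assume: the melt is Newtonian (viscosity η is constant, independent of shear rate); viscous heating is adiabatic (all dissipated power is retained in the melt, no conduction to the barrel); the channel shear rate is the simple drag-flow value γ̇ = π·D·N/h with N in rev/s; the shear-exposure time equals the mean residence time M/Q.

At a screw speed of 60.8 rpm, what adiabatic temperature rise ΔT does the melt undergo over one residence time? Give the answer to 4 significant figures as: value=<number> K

value=77.00 K

Throughput in SI: Q_s = 246.0 kg/h ÷ 3600 s/h = 0.0683333 kg/s
t_res = M / Q_s = 6.49 / 0.0683333 = 94.9756 s
D = 26.3 mm = 0.0263 m;  h = 4.70 mm = 0.0047 m;  N = 60.8 rpm / 60 = 1.01333 rev/s
γ̇ = π·D·N / h = π · 0.0263 · 1.01333 / 0.0047 = 17.8139 s⁻¹
ΔT = η·γ̇²·t_res / (ρ·cp) = 5566 · (17.8139)² · 94.9756 / (1054 · 2067) = 77.0006 K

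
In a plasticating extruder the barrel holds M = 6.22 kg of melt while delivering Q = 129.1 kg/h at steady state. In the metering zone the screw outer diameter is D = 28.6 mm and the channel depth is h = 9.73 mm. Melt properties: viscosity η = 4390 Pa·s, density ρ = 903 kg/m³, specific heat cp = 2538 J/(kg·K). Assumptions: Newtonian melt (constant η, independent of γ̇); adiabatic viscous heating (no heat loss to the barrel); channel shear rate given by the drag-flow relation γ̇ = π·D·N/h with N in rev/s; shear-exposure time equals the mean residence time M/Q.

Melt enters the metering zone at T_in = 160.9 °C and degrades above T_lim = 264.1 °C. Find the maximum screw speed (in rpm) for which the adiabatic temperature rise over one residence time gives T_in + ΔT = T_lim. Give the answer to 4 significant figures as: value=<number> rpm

Q_s = Q / 3600 = 129.1 / 3600 = 0.0358611 kg/s
t_res = M / Q_s = 6.22 / 0.0358611 = 173.447 s
Convert to metres: D = 0.0286 m, h = 0.00973 m
ΔT_a = T_lim − T_in = 264.1 − 160.9 = 103.2 K
γ̇_max² = ΔT_a·ρ·cp/(η·t_res) = 103.2·903·2538/(4390·173.447) = 310.619 s⁻²
γ̇_max = sqrt(310.619) = 17.6244 s⁻¹
N_max = γ̇_max·h / (π·D) = 17.6244 · 0.00973 / (π · 0.0286) = 1.90858 rev/s = 114.515 rpm

value=114.5 rpm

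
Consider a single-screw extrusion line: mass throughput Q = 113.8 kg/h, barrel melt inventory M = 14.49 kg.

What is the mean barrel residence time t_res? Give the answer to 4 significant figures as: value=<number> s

value=458.4 s

Convert throughput: Q = 113.8 kg/h = 113.8/3600 = 0.0316111 kg/s
Mean residence time: t_res = M/Q_s = 14.49 kg / 0.0316111 kg/s = 458.383 s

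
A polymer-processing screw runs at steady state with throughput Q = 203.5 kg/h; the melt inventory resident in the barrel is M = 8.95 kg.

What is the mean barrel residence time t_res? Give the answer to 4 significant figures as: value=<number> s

Convert throughput: Q = 203.5 kg/h = 203.5/3600 = 0.0565278 kg/s
t_res = M / Q_s = 8.95 / 0.0565278 = 158.329 s

value=158.3 s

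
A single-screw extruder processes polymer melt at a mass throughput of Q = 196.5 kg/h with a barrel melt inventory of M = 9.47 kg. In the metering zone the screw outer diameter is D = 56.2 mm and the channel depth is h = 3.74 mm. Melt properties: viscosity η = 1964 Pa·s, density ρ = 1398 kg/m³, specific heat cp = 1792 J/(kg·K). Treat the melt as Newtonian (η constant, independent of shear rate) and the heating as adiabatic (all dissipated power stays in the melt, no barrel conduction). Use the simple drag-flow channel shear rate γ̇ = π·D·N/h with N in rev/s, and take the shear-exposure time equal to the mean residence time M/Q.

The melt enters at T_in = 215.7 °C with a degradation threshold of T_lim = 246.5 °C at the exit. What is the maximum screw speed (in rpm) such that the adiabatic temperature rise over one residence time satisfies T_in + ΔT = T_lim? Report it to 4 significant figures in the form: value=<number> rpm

Q_s = Q / 3600 = 196.5 / 3600 = 0.0545833 kg/s
t_res = M / Q_s = 9.47 / 0.0545833 = 173.496 s
Geometry in SI: D = 56.2 mm → 0.0562 m, h = 3.74 mm → 0.00374 m
ΔT_a = T_lim − T_in = 246.5 − 215.7 = 30.8 K
Invert ΔT = ηγ̇²t_res/(ρcp) for γ̇: γ̇_max² = ΔT_a ρ cp / (η t_res) = 30.8·1398·1792 / (1964·173.496) = 226.446 s⁻²
γ̇_max = √226.446 = 15.0481 s⁻¹
Solve γ̇ = πDN/h for N: N_max = γ̇_max·h/(π·D) = 15.0481 × 0.00374 / (π × 0.0562) = 0.318763 rev/s = 19.1258 rpm

value=19.13 rpm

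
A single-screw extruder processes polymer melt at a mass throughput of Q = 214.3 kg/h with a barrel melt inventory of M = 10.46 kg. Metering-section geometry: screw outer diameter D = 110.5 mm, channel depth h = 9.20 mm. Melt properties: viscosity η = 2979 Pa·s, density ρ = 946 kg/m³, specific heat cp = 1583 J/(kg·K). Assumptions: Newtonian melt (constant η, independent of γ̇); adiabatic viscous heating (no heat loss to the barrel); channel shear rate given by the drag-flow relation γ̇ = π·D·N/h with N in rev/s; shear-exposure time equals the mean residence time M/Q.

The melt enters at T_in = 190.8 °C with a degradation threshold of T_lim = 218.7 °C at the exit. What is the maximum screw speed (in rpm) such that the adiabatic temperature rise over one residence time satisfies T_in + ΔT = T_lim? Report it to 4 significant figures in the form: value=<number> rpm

value=14.21 rpm

Throughput in SI: Q_s = 214.3 kg/h ÷ 3600 s/h = 0.0595278 kg/s
t_res = M / Q_s = 10.46 ÷ 0.0595278 = 175.716 s
Geometry in SI: D = 110.5 mm → 0.1105 m, h = 9.20 mm → 0.0092 m
ΔT_a = T_lim − T_in = 218.7 − 190.8 = 27.9 K
γ̇_max² = ΔT_a·ρ·cp/(η·t_res) = 27.9·946·1583/(2979·175.716) = 79.8167 s⁻²
γ̇_max = sqrt(79.8167) = 8.93402 s⁻¹
Solve γ̇ = πDN/h for N: N_max = γ̇_max·h/(π·D) = 8.93402 × 0.0092 / (π × 0.1105) = 0.236768 rev/s = 14.2061 rpm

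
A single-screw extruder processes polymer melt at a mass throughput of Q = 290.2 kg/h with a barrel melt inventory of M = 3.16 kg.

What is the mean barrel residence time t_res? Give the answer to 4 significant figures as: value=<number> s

Q_s = Q / 3600 = 290.2 / 3600 = 0.0806111 kg/s
Mean residence time: t_res = M/Q_s = 3.16 kg / 0.0806111 kg/s = 39.2006 s

value=39.20 s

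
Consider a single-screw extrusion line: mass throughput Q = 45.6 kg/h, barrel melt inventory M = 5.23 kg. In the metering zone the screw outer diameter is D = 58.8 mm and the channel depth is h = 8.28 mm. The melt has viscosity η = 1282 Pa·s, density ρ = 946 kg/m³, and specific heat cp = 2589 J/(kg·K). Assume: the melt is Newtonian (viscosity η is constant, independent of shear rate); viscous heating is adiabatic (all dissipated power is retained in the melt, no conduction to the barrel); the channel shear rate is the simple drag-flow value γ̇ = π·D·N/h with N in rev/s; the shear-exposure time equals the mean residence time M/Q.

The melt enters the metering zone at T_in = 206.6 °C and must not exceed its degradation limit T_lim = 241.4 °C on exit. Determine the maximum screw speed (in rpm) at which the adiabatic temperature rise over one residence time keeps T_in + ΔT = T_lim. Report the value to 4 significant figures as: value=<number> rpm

Throughput in SI: Q_s = 45.6 kg/h ÷ 3600 s/h = 0.0126667 kg/s
Mean residence time: t_res = M/Q_s = 5.23 kg / 0.0126667 kg/s = 412.895 s
Geometry in SI: D = 58.8 mm → 0.0588 m, h = 8.28 mm → 0.00828 m
ΔT_a = T_lim − T_in = 241.4 °C − 206.6 °C = 34.8 K
Invert ΔT = ηγ̇²t_res/(ρcp) for γ̇: γ̇_max² = ΔT_a ρ cp / (η t_res) = 34.8·946·2589 / (1282·412.895) = 161.018 s⁻²
γ̇_max = √161.018 = 12.6893 s⁻¹
N_max = γ̇_max h / (πD) = 12.6893·0.00828/(π·0.0588) = 0.568775 rev/s → ×60 = 34.1265 rpm

value=34.13 rpm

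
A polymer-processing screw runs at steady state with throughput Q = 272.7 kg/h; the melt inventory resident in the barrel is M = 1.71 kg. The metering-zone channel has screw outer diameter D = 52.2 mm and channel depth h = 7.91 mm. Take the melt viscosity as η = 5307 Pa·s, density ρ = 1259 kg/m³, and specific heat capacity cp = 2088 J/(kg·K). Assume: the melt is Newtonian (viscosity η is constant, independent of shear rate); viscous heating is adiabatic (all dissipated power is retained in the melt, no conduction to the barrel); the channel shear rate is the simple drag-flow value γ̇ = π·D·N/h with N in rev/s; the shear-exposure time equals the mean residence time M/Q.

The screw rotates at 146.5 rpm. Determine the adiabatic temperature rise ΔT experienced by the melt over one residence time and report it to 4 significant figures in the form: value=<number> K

Q_s = Q / 3600 = 272.7 / 3600 = 0.07575 kg/s
t_res = M / Q_s = 1.71 ÷ 0.07575 = 22.5743 s
D = 52.2 mm = 0.0522 m;  h = 7.91 mm = 0.00791 m;  N = 146.5 rpm / 60 = 2.44167 rev/s
γ̇ = π·D·N / h = π · 0.0522 · 2.44167 / 0.00791 = 50.6209 s⁻¹
ΔT = η·γ̇²·t_res/(ρ·cp) = [5307 × 50.6209² × 22.5743] / [1259 × 2088] = 116.78 K

value=116.8 K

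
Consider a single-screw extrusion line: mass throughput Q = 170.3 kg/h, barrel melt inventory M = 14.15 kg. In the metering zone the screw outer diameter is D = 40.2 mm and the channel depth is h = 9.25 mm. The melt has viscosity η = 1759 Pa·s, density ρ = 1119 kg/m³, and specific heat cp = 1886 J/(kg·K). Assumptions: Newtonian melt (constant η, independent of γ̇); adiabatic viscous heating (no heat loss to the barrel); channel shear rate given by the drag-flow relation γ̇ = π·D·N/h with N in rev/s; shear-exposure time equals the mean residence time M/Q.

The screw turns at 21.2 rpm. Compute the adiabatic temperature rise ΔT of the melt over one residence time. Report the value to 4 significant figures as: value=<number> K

value=5.802 K

Convert throughput: Q = 170.3 kg/h = 170.3/3600 = 0.0473056 kg/s
Mean residence time: t_res = M/Q_s = 14.15 kg / 0.0473056 kg/s = 299.119 s
D = 40.2 mm = 0.0402 m;  h = 9.25 mm = 0.00925 m;  N = 21.2 rpm / 60 = 0.353333 rev/s
Shear rate: γ̇ = πDN/h = π·0.0402·0.353333/0.00925 = 4.82413 s⁻¹
ΔT = η·γ̇²·t_res/(ρ·cp) = [1759 × 4.82413² × 299.119] / [1119 × 1886] = 5.80198 K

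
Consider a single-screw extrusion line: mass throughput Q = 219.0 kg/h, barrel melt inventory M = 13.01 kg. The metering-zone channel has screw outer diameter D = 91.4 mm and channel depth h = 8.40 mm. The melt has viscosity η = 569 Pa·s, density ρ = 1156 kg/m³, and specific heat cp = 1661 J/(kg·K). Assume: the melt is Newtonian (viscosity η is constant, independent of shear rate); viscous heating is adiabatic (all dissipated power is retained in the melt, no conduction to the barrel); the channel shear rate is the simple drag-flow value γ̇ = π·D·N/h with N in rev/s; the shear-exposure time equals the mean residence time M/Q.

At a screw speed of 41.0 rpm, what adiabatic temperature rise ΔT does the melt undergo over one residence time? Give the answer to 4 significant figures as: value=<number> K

Throughput in SI: Q_s = 219.0 kg/h ÷ 3600 s/h = 0.0608333 kg/s
t_res = M / Q_s = 13.01 ÷ 0.0608333 = 213.863 s
Geometry in metres: D = 91.4 mm → 0.0914 m, h = 8.40 mm → 0.0084 m; screw speed N = 41.0 rpm = 0.683333 rev/s
γ̇ = π·D·N / h = π · 0.0914 · 0.683333 / 0.0084 = 23.3587 s⁻¹
ΔT = η·γ̇²·t_res/(ρ·cp) = [569 × 23.3587² × 213.863] / [1156 × 1661] = 34.5795 K

value=34.58 K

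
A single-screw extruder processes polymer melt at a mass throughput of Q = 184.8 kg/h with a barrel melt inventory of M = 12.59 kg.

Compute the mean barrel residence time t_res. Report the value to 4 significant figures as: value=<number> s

value=245.3 s

Throughput in SI: Q_s = 184.8 kg/h ÷ 3600 s/h = 0.0513333 kg/s
t_res = M / Q_s = 12.59 ÷ 0.0513333 = 245.26 s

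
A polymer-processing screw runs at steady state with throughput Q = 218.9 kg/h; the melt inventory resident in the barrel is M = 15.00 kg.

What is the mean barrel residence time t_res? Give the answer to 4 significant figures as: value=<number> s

Throughput in SI: Q_s = 218.9 kg/h ÷ 3600 s/h = 0.0608056 kg/s
t_res = M / Q_s = 15.00 ÷ 0.0608056 = 246.688 s

value=246.7 s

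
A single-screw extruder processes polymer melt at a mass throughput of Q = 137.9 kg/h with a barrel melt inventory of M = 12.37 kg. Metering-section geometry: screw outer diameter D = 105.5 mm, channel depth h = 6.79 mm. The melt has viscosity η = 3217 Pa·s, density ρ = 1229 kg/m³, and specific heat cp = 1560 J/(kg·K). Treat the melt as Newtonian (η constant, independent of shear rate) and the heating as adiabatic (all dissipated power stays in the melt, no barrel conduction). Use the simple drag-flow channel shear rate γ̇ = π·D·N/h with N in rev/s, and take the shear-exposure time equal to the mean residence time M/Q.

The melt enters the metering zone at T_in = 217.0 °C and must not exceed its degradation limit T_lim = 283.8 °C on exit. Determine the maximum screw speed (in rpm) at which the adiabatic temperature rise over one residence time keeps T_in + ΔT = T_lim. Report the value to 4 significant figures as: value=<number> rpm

Convert throughput: Q = 137.9 kg/h = 137.9/3600 = 0.0383056 kg/s
Mean residence time: t_res = M/Q_s = 12.37 kg / 0.0383056 kg/s = 322.93 s
Convert to metres: D = 0.1055 m, h = 0.00679 m
ΔT_a = T_lim − T_in = 283.8 − 217.0 = 66.8 K
Invert ΔT = ηγ̇²t_res/(ρcp) for γ̇: γ̇_max² = ΔT_a ρ cp / (η t_res) = 66.8·1229·1560 / (3217·322.93) = 123.28 s⁻²
Take the square root: γ̇_max = √(123.28) = 11.1032 s⁻¹
Solve γ̇ = πDN/h for N: N_max = γ̇_max·h/(π·D) = 11.1032 × 0.00679 / (π × 0.1055) = 0.227465 rev/s = 13.6479 rpm

value=13.65 rpm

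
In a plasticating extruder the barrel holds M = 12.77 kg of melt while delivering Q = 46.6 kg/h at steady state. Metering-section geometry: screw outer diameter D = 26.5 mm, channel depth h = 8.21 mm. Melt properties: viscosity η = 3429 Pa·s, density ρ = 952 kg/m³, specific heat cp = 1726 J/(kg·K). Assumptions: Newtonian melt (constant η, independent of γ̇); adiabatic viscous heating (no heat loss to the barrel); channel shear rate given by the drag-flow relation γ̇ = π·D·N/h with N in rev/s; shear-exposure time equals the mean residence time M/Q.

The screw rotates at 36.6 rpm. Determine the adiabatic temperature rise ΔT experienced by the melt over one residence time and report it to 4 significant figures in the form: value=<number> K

value=78.77 K

Throughput in SI: Q_s = 46.6 kg/h ÷ 3600 s/h = 0.0129444 kg/s
t_res = M / Q_s = 12.77 ÷ 0.0129444 = 986.524 s
D = 26.5 mm = 0.0265 m;  h = 8.21 mm = 0.00821 m;  N = 36.6 rpm / 60 = 0.61 rev/s
Shear rate: γ̇ = πDN/h = π·0.0265·0.61/0.00821 = 6.18561 s⁻¹
Adiabatic rise: ΔT = η γ̇² t_res / (ρ cp) = 3429·(6.18561)²·986.524 / (952·1726) = 78.7702 K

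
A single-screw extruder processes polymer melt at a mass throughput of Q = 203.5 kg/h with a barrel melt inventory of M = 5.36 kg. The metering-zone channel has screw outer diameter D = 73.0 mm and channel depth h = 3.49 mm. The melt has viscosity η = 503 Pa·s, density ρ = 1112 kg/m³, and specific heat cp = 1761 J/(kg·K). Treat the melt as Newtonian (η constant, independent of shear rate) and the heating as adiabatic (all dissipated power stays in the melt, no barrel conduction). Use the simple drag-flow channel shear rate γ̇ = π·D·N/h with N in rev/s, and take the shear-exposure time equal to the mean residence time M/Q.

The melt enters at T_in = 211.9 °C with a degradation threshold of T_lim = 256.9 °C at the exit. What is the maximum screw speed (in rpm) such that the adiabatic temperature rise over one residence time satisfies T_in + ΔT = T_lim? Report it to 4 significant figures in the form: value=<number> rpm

value=39.25 rpm

Convert throughput: Q = 203.5 kg/h = 203.5/3600 = 0.0565278 kg/s
Mean residence time: t_res = M/Q_s = 5.36 kg / 0.0565278 kg/s = 94.8206 s
Convert to metres: D = 0.073 m, h = 0.00349 m
ΔT_a = T_lim − T_in = 256.9 °C − 211.9 °C = 45 K
γ̇_max² = ΔT_a·ρ·cp/(η·t_res) = 45·1112·1761/(503·94.8206) = 1847.59 s⁻²
γ̇_max = sqrt(1847.59) = 42.9836 s⁻¹
Solve γ̇ = πDN/h for N: N_max = γ̇_max·h/(π·D) = 42.9836 × 0.00349 / (π × 0.073) = 0.654117 rev/s = 39.247 rpm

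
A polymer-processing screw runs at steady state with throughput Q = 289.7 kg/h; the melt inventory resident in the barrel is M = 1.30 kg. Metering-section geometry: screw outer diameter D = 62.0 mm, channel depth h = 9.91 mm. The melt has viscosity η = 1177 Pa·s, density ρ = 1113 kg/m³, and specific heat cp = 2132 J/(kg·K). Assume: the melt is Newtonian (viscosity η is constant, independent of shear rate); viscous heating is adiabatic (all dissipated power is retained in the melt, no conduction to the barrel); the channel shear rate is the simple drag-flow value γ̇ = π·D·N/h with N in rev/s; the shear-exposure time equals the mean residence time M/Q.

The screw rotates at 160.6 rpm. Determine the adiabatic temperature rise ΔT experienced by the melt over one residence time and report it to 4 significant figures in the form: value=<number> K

value=22.18 K

Throughput in SI: Q_s = 289.7 kg/h ÷ 3600 s/h = 0.0804722 kg/s
t_res = M / Q_s = 1.30 ÷ 0.0804722 = 16.1546 s
D = 62.0 mm = 0.062 m;  h = 9.91 mm = 0.00991 m;  N = 160.6 rpm / 60 = 2.67667 rev/s
Shear rate: γ̇ = πDN/h = π·0.062·2.67667/0.00991 = 52.6093 s⁻¹
ΔT = η·γ̇²·t_res/(ρ·cp) = [1177 × 52.6093² × 16.1546] / [1113 × 2132] = 22.1777 K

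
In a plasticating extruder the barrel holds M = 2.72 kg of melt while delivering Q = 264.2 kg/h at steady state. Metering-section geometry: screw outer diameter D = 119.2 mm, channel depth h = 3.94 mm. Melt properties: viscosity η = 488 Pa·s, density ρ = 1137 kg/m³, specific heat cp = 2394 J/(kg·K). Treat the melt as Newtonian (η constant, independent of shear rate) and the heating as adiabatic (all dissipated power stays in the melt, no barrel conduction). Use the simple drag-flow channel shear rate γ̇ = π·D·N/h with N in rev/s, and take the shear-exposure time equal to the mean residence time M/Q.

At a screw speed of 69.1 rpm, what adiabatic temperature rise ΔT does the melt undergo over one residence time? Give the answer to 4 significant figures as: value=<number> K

Q_s = Q / 3600 = 264.2 / 3600 = 0.0733889 kg/s
t_res = M / Q_s = 2.72 ÷ 0.0733889 = 37.0628 s
Geometry in metres: D = 119.2 mm → 0.1192 m, h = 3.94 mm → 0.00394 m; screw speed N = 69.1 rpm = 1.15167 rev/s
Shear rate: γ̇ = πDN/h = π·0.1192·1.15167/0.00394 = 109.46 s⁻¹
ΔT = η·γ̇²·t_res / (ρ·cp) = 488 · (109.46)² · 37.0628 / (1137 · 2394) = 79.6136 K

value=79.61 K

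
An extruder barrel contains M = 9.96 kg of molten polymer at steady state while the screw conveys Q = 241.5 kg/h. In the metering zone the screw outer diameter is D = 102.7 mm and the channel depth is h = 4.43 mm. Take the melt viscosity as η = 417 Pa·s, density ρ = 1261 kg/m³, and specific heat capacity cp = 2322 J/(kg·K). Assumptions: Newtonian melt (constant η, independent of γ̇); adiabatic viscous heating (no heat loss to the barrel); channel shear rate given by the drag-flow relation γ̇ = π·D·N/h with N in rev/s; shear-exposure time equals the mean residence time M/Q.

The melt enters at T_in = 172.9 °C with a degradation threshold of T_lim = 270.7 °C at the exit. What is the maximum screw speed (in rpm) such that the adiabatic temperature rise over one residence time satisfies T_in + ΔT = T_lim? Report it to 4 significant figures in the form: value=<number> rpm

Convert throughput: Q = 241.5 kg/h = 241.5/3600 = 0.0670833 kg/s
t_res = M / Q_s = 9.96 ÷ 0.0670833 = 148.472 s
D = 102.7 mm = 0.1027 m;  h = 4.43 mm = 0.00443 m
Allowable rise: ΔT_a = T_lim − T_in = 270.7 − 172.9 = 97.8 K
γ̇_max² = ΔT_a·ρ·cp/(η·t_res) = 97.8·1261·2322/(417·148.472) = 4625.25 s⁻²
γ̇_max = √4625.25 = 68.0092 s⁻¹
N_max = γ̇_max·h / (π·D) = 68.0092 · 0.00443 / (π · 0.1027) = 0.933794 rev/s = 56.0276 rpm

value=56.03 rpm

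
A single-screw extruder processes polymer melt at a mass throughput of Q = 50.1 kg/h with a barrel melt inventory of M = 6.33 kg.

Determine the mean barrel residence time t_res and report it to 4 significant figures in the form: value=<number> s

Q_s = Q / 3600 = 50.1 / 3600 = 0.0139167 kg/s
t_res = M / Q_s = 6.33 ÷ 0.0139167 = 454.85 s

value=454.9 s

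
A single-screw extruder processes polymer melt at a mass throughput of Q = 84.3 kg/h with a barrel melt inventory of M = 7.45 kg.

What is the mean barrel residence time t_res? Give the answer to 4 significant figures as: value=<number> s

value=318.1 s

Throughput in SI: Q_s = 84.3 kg/h ÷ 3600 s/h = 0.0234167 kg/s
t_res = M / Q_s = 7.45 / 0.0234167 = 318.149 s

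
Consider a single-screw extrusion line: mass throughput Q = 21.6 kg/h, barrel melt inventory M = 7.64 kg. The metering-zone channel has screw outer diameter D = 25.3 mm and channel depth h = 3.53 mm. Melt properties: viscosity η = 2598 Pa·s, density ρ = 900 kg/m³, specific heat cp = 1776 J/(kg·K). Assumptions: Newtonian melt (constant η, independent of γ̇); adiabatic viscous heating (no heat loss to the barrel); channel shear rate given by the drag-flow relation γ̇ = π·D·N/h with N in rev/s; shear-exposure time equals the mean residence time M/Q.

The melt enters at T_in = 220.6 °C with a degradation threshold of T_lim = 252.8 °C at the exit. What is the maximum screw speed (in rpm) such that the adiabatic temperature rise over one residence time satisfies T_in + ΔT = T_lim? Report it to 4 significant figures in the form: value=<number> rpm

Throughput in SI: Q_s = 21.6 kg/h ÷ 3600 s/h = 0.006 kg/s
t_res = M / Q_s = 7.64 ÷ 0.006 = 1273.33 s
Geometry in SI: D = 25.3 mm → 0.0253 m, h = 3.53 mm → 0.00353 m
ΔT_a = T_lim − T_in = 252.8 °C − 220.6 °C = 32.2 K
γ̇_max² = ΔT_a·ρ·cp / (η·t_res) = [32.2 × 900 × 1776] / [2598 × 1273.33] = 15.5582 s⁻²
γ̇_max = √15.5582 = 3.94439 s⁻¹
N_max = γ̇_max h / (πD) = 3.94439·0.00353/(π·0.0253) = 0.17518 rev/s → ×60 = 10.5108 rpm

value=10.51 rpm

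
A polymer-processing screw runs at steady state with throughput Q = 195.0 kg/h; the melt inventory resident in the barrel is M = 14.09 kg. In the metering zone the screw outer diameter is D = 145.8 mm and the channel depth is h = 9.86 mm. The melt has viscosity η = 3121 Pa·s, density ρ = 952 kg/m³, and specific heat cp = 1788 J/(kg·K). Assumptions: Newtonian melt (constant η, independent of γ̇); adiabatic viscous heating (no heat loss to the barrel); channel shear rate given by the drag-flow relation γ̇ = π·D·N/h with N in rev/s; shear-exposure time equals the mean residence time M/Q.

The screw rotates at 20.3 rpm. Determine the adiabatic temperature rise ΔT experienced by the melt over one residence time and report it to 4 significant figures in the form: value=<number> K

value=117.8 K

Throughput in SI: Q_s = 195.0 kg/h ÷ 3600 s/h = 0.0541667 kg/s
t_res = M / Q_s = 14.09 / 0.0541667 = 260.123 s
Geometry in metres: D = 145.8 mm → 0.1458 m, h = 9.86 mm → 0.00986 m; screw speed N = 20.3 rpm = 0.338333 rev/s
γ̇ = π D N / h = (π)(0.1458)(0.338333) / 0.00986 = 15.7172 s⁻¹
ΔT = η·γ̇²·t_res / (ρ·cp) = 3121 · (15.7172)² · 260.123 / (952 · 1788) = 117.82 K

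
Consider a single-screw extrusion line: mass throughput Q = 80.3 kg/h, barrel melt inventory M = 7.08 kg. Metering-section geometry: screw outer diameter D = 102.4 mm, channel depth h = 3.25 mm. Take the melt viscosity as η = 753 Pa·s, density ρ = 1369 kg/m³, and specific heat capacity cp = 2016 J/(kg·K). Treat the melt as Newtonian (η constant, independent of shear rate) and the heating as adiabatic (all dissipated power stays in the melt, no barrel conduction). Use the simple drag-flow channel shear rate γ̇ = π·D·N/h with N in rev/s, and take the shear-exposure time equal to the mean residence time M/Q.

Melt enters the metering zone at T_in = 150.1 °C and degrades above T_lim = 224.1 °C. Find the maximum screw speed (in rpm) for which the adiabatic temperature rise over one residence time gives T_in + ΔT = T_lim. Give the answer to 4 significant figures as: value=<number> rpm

Throughput in SI: Q_s = 80.3 kg/h ÷ 3600 s/h = 0.0223056 kg/s
Mean residence time: t_res = M/Q_s = 7.08 kg / 0.0223056 kg/s = 317.41 s
D = 102.4 mm = 0.1024 m;  h = 3.25 mm = 0.00325 m
ΔT_a = T_lim − T_in = 224.1 °C − 150.1 °C = 74 K
γ̇_max² = ΔT_a·ρ·cp/(η·t_res) = 74·1369·2016/(753·317.41) = 854.497 s⁻²
Take the square root: γ̇_max = √(854.497) = 29.2318 s⁻¹
N_max = γ̇_max·h / (π·D) = 29.2318 · 0.00325 / (π · 0.1024) = 0.295317 rev/s = 17.719 rpm

value=17.72 rpm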